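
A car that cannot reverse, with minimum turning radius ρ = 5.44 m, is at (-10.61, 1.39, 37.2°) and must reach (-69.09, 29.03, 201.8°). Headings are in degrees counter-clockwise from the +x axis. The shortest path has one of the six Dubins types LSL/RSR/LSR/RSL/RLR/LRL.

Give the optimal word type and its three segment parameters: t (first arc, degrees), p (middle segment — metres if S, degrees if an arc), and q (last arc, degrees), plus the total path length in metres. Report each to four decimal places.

LSL: t = 123.8503°, p = 56.2175 m, q = 40.7497°, L = 71.8456 m

Let ψ = atan2(Δy, Δx) = atan2(27.64, -58.48) = 154.7027° be the start→goal bearing.
Normalize: d = |goal − start| / ρ = 64.682919/5.44 = 11.890242, α = (θ_start − ψ) mod 360° = 242.4973° = 4.232376 rad, β = (θ_goal − ψ) mod 360° = 47.0973° = 0.822003 rad.
Common terms: sin α = -0.886989, cos α = -0.461790, sin β = 0.732511, cos β = 0.680755, cos(α−β) = -0.964095, d² = 141.377865. Work in radians in the unit-radius frame; every candidate has L = ρ·(t + p + q).
LSL: p² = 2 + d² − 2cos(α−β) + 2d(sin α − sin β) = 106.793563; p = √p² = 10.334097; φ = atan2(cos β − cos α, d + sin α − sin β) = 0.110787 rad; t = (φ − α) mod 2π = 2.161596 rad, q = (β − φ) mod 2π = 0.711216 rad → L = 5.44·(2.161596 + 10.334097 + 0.711216) = 5.44·13.206909 = 71.845585 m
RSR: p² = 2 + d² − 2cos(α−β) + 2d(sin β − sin α) = 183.818550; p = √p² = 13.557970; φ = atan2(cos α − cos β, d − sin α + sin β) = -0.084371 rad; t = (α − φ) mod 2π = 4.316748 rad, q = (φ − β) mod 2π = 5.376811 rad → L = 5.44·(4.316748 + 13.557970 + 5.376811) = 5.44·23.251529 = 126.488316 m
LSR: p² = d² − 2 + 2cos(α−β) + 2d(sin α + sin β) = 133.776107; p = √p² = 11.566162; φ = atan2(−cos α − cos β, d + sin α + sin β) − atan2(−2, p) = 0.152569 rad; t = (φ − α) mod 2π = 2.203378 rad, q = (φ − β) mod 2π = 5.613752 rad → L = 5.44·(2.203378 + 11.566162 + 5.613752) = 5.44·19.383292 = 105.445108 m
RSL: p² = d² − 2 + 2cos(α−β) − 2d(sin α + sin β) = 141.123242; p = √p² = 11.879530; φ = atan2(cos α + cos β, d − sin α − sin β) − atan2(2, p) = -0.148615 rad; t = (α − φ) mod 2π = 4.380992 rad, q = (β − φ) mod 2π = 0.970618 rad → L = 5.44·(4.380992 + 11.879530 + 0.970618) = 5.44·17.231140 = 93.737404 m
RLR: c = (6 − d² + 2cos(α−β) + 2d(sin α − sin β))/8 = -21.977319, |c| > 1 → infeasible
LRL: c = (6 − d² + 2cos(α−β) − 2d(sin α − sin β))/8 = -12.349195, |c| > 1 → infeasible
Shortest: LSL with L = 71.845585 m ≈ 71.8456 m
Convert LSL to answer units (arcs ×180/π): t = 2.161596·180/π = 123.8503°, p = ρ·p = 5.44·10.334097 = 56.2175 m, q = 0.711216·180/π = 40.7497°, L = 71.8456 m.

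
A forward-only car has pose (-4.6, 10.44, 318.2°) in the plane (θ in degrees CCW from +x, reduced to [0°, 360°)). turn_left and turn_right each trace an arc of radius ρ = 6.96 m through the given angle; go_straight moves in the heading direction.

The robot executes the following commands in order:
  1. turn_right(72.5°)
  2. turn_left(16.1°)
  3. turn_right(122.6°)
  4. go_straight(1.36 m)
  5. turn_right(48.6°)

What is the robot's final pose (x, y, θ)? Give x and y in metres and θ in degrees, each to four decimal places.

set_pose: (x, y, θ) = (-4.6000, 10.4400, 318.2000°), ρ = 6.96
turn_right(72.5°): centre at ρ to the right, rotate −72.5° → (-2.8957, 2.3873, 245.7000°)
turn_left(16.1°): centre at ρ to the left, rotate +16.1° → (-3.4412, 0.5159, 261.8000°)
turn_right(122.6°): centre at ρ to the right, rotate −122.6° → (-14.8778, -3.7601, 139.2000°)
go_straight(1.36): x += 1.36·cos θ, y += 1.36·sin θ → (-15.9073, -2.8714, 139.2000°)
turn_right(48.6°): centre at ρ to the right, rotate −48.6° → (-18.3191, 2.3244, 90.6000°)

(-18.3191, 2.3244, 90.6000°)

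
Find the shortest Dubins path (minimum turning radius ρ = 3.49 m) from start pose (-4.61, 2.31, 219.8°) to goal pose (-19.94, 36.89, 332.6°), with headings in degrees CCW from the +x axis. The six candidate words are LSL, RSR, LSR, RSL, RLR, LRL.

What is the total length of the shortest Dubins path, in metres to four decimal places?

Let ψ = atan2(Δy, Δx) = atan2(34.58, -15.33) = 113.9087° be the start→goal bearing.
Normalize: d = |goal − start| / ρ = 37.825723/3.49 = 10.838316, α = (θ_start − ψ) mod 360° = 105.8913° = 1.848153 rad, β = (θ_goal − ψ) mod 360° = 218.6913° = 3.816884 rad.
Common terms: sin α = 0.961783, cos α = -0.273814, sin β = -0.625125, cos β = -0.780525, cos(α−β) = -0.387516, d² = 117.469093. Work in radians in the unit-radius frame; every candidate has L = ρ·(t + p + q).
LSL: p² = 2 + d² − 2cos(α−β) + 2d(sin α − sin β) = 154.642932; p = √p² = 12.435551; φ = atan2(cos β − cos α, d + sin α − sin β) = -0.040758 rad; t = (φ − α) mod 2π = 4.394275 rad, q = (β − φ) mod 2π = 3.857642 rad → L = 3.49·(4.394275 + 12.435551 + 3.857642) = 3.49·20.687468 = 72.199263 m
RSR: p² = 2 + d² − 2cos(α−β) + 2d(sin β − sin α) = 85.845317; p = √p² = 9.265275; φ = atan2(cos α − cos β, d − sin α + sin β) = 0.054717 rad; t = (α − φ) mod 2π = 1.793436 rad, q = (φ − β) mod 2π = 2.521018 rad → L = 3.49·(1.793436 + 9.265275 + 2.521018) = 3.49·13.579729 = 47.393253 m
LSR: p² = d² − 2 + 2cos(α−β) + 2d(sin α + sin β) = 121.991674; p = √p² = 11.044984; φ = atan2(−cos α − cos β, d + sin α + sin β) − atan2(−2, p) = 0.273206 rad; t = (φ − α) mod 2π = 4.708239 rad, q = (φ − β) mod 2π = 2.739508 rad → L = 3.49·(4.708239 + 11.044984 + 2.739508) = 3.49·18.492731 = 64.539631 m
RSL: p² = d² − 2 + 2cos(α−β) − 2d(sin α + sin β) = 107.396450; p = √p² = 10.363226; φ = atan2(cos α + cos β, d − sin α − sin β) − atan2(2, p) = -0.290708 rad; t = (α − φ) mod 2π = 2.138861 rad, q = (β − φ) mod 2π = 4.107592 rad → L = 3.49·(2.138861 + 10.363226 + 4.107592) = 3.49·16.609679 = 57.967780 m
RLR: c = (6 − d² + 2cos(α−β) + 2d(sin α − sin β))/8 = -9.730665, |c| > 1 → infeasible
LRL: c = (6 − d² + 2cos(α−β) − 2d(sin α − sin β))/8 = -18.330366, |c| > 1 → infeasible
Shortest: RSR with L = 47.393253 m ≈ 47.3933 m

47.3933 m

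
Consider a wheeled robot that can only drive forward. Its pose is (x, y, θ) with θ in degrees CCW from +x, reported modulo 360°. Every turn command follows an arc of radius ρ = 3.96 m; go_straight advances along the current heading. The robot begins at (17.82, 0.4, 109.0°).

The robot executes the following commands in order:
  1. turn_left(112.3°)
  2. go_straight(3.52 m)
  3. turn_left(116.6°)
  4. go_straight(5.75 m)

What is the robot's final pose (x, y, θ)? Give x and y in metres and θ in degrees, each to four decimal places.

set_pose: (x, y, θ) = (17.8200, 0.4000, 109.0000°), ρ = 3.96
turn_left(112.3°): centre at ρ to the left, rotate +112.3° → (11.4621, 2.0858, 221.3000°)
go_straight(3.52): x += 3.52·cos θ, y += 3.52·sin θ → (8.8177, -0.2374, 221.3000°)
turn_left(116.6°): centre at ρ to the left, rotate +116.6° → (9.9414, -6.8815, 337.9000°)
go_straight(5.75): x += 5.75·cos θ, y += 5.75·sin θ → (15.2690, -9.0448, 337.9000°)

(15.2690, -9.0448, 337.9000°)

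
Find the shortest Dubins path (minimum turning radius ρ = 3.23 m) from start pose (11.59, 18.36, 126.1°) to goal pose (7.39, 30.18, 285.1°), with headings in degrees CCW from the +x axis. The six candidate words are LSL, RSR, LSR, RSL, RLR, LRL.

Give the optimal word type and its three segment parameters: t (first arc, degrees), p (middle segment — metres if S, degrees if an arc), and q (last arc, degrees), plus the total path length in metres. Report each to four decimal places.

RSL: t = 51.7705°, p = 9.3614 m, q = 210.7705°, L = 24.1619 m

Let ψ = atan2(Δy, Δx) = atan2(11.82, -4.20) = 109.5616° be the start→goal bearing.
Normalize: d = |goal − start| / ρ = 12.544018/3.23 = 3.883597, α = (θ_start − ψ) mod 360° = 16.5384° = 0.288649 rad, β = (θ_goal − ψ) mod 360° = 175.5384° = 3.063722 rad.
Common terms: sin α = 0.284657, cos α = 0.958629, sin β = 0.077792, cos β = -0.996970, cos(α−β) = -0.933580, d² = 15.082326. Work in radians in the unit-radius frame; every candidate has L = ρ·(t + p + q).
LSL: p² = 2 + d² − 2cos(α−β) + 2d(sin α − sin β) = 20.556250; p = √p² = 4.533900; φ = atan2(cos β − cos α, d + sin α − sin β) = -0.445964 rad; t = (φ − α) mod 2π = 5.548572 rad, q = (β − φ) mod 2π = 3.509687 rad → L = 3.23·(5.548572 + 4.533900 + 3.509687) = 3.23·13.592159 = 43.902673 m
RSR: p² = 2 + d² − 2cos(α−β) + 2d(sin β − sin α) = 17.342724; p = √p² = 4.164460; φ = atan2(cos α − cos β, d − sin α + sin β) = 0.488829 rad; t = (α − φ) mod 2π = 6.083005 rad, q = (φ − β) mod 2π = 3.708292 rad → L = 3.23·(6.083005 + 4.164460 + 3.708292) = 3.23·13.955757 = 45.077094 m
LSR: p² = d² − 2 + 2cos(α−β) + 2d(sin α + sin β) = 14.030376; p = √p² = 3.745714; φ = atan2(−cos α − cos β, d + sin α + sin β) − atan2(−2, p) = 0.499462 rad; t = (φ − α) mod 2π = 0.210813 rad, q = (φ − β) mod 2π = 3.718925 rad → L = 3.23·(0.210813 + 3.745714 + 3.718925) = 3.23·7.675452 = 24.791710 m
RSL: p² = d² − 2 + 2cos(α−β) − 2d(sin α + sin β) = 8.399955; p = √p² = 2.898268; φ = atan2(cos α + cos β, d − sin α − sin β) − atan2(2, p) = -0.614917 rad; t = (α − φ) mod 2π = 0.903565 rad, q = (β − φ) mod 2π = 3.678639 rad → L = 3.23·(0.903565 + 2.898268 + 3.678639) = 3.23·7.480472 = 24.161924 m
RLR: c = (6 − d² + 2cos(α−β) + 2d(sin α − sin β))/8 = -1.167841, |c| > 1 → infeasible
LRL: c = (6 − d² + 2cos(α−β) − 2d(sin α − sin β))/8 = -1.569531, |c| > 1 → infeasible
Shortest: RSL with L = 24.161924 m ≈ 24.1619 m
Convert RSL to answer units (arcs ×180/π): t = 0.903565·180/π = 51.7705°, p = ρ·p = 3.23·2.898268 = 9.3614 m, q = 3.678639·180/π = 210.7705°, L = 24.1619 m.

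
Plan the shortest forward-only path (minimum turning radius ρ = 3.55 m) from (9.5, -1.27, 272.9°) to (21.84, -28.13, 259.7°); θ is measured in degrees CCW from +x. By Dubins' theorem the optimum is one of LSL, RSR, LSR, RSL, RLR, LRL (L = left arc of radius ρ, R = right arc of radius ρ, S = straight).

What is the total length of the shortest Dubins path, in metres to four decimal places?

29.7387 m

Let ψ = atan2(Δy, Δx) = atan2(-26.86, 12.34) = -65.3250° be the start→goal bearing.
Normalize: d = |goal − start| / ρ = 29.559012/3.55 = 8.326482, α = (θ_start − ψ) mod 360° = 338.2250° = 5.903141 rad, β = (θ_goal − ψ) mod 360° = 325.0250° = 5.672757 rad.
Common terms: sin α = -0.370962, cos α = 0.928648, sin β = -0.573218, cos β = 0.819403, cos(α−β) = 0.973579, d² = 69.330307. Work in radians in the unit-radius frame; every candidate has L = ρ·(t + p + q).
LSL: p² = 2 + d² − 2cos(α−β) + 2d(sin α − sin β) = 72.751318; p = √p² = 8.529438; φ = atan2(cos β − cos α, d + sin α − sin β) = -0.012808 rad; t = (φ − α) mod 2π = 0.367236 rad, q = (β − φ) mod 2π = 5.685566 rad → L = 3.55·(0.367236 + 8.529438 + 5.685566) = 3.55·14.582240 = 51.766953 m
RSR: p² = 2 + d² − 2cos(α−β) + 2d(sin β − sin α) = 66.014982; p = √p² = 8.124960; φ = atan2(cos α − cos β, d − sin α + sin β) = 0.013446 rad; t = (α − φ) mod 2π = 5.889695 rad, q = (φ − β) mod 2π = 0.623874 rad → L = 3.55·(5.889695 + 8.124960 + 0.623874) = 3.55·14.638529 = 51.966779 m
LSR: p² = d² − 2 + 2cos(α−β) + 2d(sin α + sin β) = 53.554063; p = √p² = 7.318064; φ = atan2(−cos α − cos β, d + sin α + sin β) − atan2(−2, p) = 0.034275 rad; t = (φ − α) mod 2π = 0.414319 rad, q = (φ − β) mod 2π = 0.644703 rad → L = 3.55·(0.414319 + 7.318064 + 0.644703) = 3.55·8.377086 = 29.738656 m
RSL: p² = d² − 2 + 2cos(α−β) − 2d(sin α + sin β) = 85.000868; p = √p² = 9.219592; φ = atan2(cos α + cos β, d − sin α − sin β) − atan2(2, p) = -0.027250 rad; t = (α − φ) mod 2π = 5.930391 rad, q = (β − φ) mod 2π = 5.700008 rad → L = 3.55·(5.930391 + 9.219592 + 5.700008) = 3.55·20.849990 = 74.017465 m
RLR: c = (6 − d² + 2cos(α−β) + 2d(sin α − sin β))/8 = -7.251873, |c| > 1 → infeasible
LRL: c = (6 − d² + 2cos(α−β) − 2d(sin α − sin β))/8 = -8.093915, |c| > 1 → infeasible
Shortest: LSR with L = 29.738656 m ≈ 29.7387 m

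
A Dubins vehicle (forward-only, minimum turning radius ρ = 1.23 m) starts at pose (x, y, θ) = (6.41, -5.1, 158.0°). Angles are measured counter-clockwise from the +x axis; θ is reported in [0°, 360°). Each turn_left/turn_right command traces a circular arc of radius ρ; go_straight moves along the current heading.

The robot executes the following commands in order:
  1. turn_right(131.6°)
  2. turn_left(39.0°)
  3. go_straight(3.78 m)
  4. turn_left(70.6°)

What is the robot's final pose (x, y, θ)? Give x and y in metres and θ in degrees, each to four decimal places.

(8.2049, 2.5656, 136.0000°)

set_pose: (x, y, θ) = (6.4100, -5.1000, 158.0000°), ρ = 1.23
turn_right(131.6°): centre at ρ to the right, rotate −131.6° → (6.3239, -2.8578, 26.4000°)
turn_left(39.0°): centre at ρ to the left, rotate +39.0° → (6.8953, -2.2681, 65.4000°)
go_straight(3.78): x += 3.78·cos θ, y += 3.78·sin θ → (8.4689, 1.1688, 65.4000°)
turn_left(70.6°): centre at ρ to the left, rotate +70.6° → (8.2049, 2.5656, 136.0000°)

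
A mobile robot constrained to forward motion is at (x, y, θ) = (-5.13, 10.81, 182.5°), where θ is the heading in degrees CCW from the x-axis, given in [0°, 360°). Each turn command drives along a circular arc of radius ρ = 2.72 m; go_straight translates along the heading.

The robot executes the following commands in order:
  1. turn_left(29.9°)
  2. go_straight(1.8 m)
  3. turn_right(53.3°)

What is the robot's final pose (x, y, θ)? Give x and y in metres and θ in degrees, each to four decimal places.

(-10.4164, 9.1802, 159.1000°)

set_pose: (x, y, θ) = (-5.1300, 10.8100, 182.5000°), ρ = 2.72
turn_left(29.9°): centre at ρ to the left, rotate +29.9° → (-6.4688, 10.3892, 212.4000°)
go_straight(1.8): x += 1.8·cos θ, y += 1.8·sin θ → (-7.9886, 9.4247, 212.4000°)
turn_right(53.3°): centre at ρ to the right, rotate −53.3° → (-10.4164, 9.1802, 159.1000°)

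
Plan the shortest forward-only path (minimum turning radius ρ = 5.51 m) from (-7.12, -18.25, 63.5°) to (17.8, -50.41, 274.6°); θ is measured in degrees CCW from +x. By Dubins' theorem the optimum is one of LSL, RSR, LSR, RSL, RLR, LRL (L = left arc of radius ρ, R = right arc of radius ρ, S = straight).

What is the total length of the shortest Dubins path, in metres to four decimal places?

47.7674 m

Let ψ = atan2(Δy, Δx) = atan2(-32.16, 24.92) = -52.2288° be the start→goal bearing.
Normalize: d = |goal − start| / ρ = 40.685034/5.51 = 7.383854, α = (θ_start − ψ) mod 360° = 115.7288° = 2.019848 rad, β = (θ_goal − ψ) mod 360° = 326.8288° = 5.704238 rad.
Common terms: sin α = 0.900859, cos α = -0.434111, sin β = -0.547143, cos β = 0.837039, cos(α−β) = -0.856267, d² = 54.521296. Work in radians in the unit-radius frame; every candidate has L = ρ·(t + p + q).
LSL: p² = 2 + d² − 2cos(α−β) + 2d(sin α − sin β) = 79.617503; p = √p² = 8.922864; φ = atan2(cos β − cos α, d + sin α − sin β) = 0.142946 rad; t = (φ − α) mod 2π = 4.406284 rad, q = (β − φ) mod 2π = 5.561292 rad → L = 5.51·(4.406284 + 8.922864 + 5.561292) = 5.51·18.890439 = 104.086321 m
RSR: p² = 2 + d² − 2cos(α−β) + 2d(sin β − sin α) = 36.850158; p = √p² = 6.070433; φ = atan2(cos α − cos β, d − sin α + sin β) = -0.210962 rad; t = (α − φ) mod 2π = 2.230810 rad, q = (φ − β) mod 2π = 0.367986 rad → L = 5.51·(2.230810 + 6.070433 + 0.367986) = 5.51·8.669228 = 47.767448 m
LSR: p² = d² − 2 + 2cos(α−β) + 2d(sin α + sin β) = 56.032339; p = √p² = 7.485475; φ = atan2(−cos α − cos β, d + sin α + sin β) − atan2(−2, p) = 0.209058 rad; t = (φ − α) mod 2π = 4.472395 rad, q = (φ − β) mod 2π = 0.788005 rad → L = 5.51·(4.472395 + 7.485475 + 0.788005) = 5.51·12.745876 = 70.229777 m
RSL: p² = d² − 2 + 2cos(α−β) − 2d(sin α + sin β) = 45.585185; p = √p² = 6.751680; φ = atan2(cos α + cos β, d − sin α − sin β) − atan2(2, p) = -0.230736 rad; t = (α − φ) mod 2π = 2.250584 rad, q = (β − φ) mod 2π = 5.934974 rad → L = 5.51·(2.250584 + 6.751680 + 5.934974) = 5.51·14.937238 = 82.304183 m
RLR: c = (6 − d² + 2cos(α−β) + 2d(sin α − sin β))/8 = -3.606270, |c| > 1 → infeasible
LRL: c = (6 − d² + 2cos(α−β) − 2d(sin α − sin β))/8 = -8.952188, |c| > 1 → infeasible
Shortest: RSR with L = 47.767448 m ≈ 47.7674 m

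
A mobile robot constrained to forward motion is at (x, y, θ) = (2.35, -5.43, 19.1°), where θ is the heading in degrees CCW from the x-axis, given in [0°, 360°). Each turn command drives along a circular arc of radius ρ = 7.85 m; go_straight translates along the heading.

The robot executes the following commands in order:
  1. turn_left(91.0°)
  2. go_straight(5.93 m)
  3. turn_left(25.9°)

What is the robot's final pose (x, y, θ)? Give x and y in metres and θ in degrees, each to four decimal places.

set_pose: (x, y, θ) = (2.3500, -5.4300, 19.1000°), ρ = 7.85
turn_left(91.0°): centre at ρ to the left, rotate +91.0° → (7.1532, 4.6856, 110.1000°)
go_straight(5.93): x += 5.93·cos θ, y += 5.93·sin θ → (5.1153, 10.2544, 110.1000°)
turn_left(25.9°): centre at ρ to the left, rotate +25.9° → (3.1965, 13.2035, 136.0000°)

(3.1965, 13.2035, 136.0000°)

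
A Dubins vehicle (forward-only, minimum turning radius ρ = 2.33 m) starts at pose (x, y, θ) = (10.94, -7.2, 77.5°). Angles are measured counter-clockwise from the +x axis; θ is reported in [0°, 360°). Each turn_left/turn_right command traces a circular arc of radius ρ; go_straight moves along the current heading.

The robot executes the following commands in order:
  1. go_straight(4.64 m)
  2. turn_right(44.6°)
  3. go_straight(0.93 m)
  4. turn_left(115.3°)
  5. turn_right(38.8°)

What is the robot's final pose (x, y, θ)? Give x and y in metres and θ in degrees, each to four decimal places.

set_pose: (x, y, θ) = (10.9400, -7.2000, 77.5000°), ρ = 2.33
go_straight(4.64): x += 4.64·cos θ, y += 4.64·sin θ → (11.9443, -2.6700, 77.5000°)
turn_right(44.6°): centre at ρ to the right, rotate −44.6° → (12.9535, -1.2180, 32.9000°)
go_straight(0.93): x += 0.93·cos θ, y += 0.93·sin θ → (13.7343, -0.7128, 32.9000°)
turn_left(115.3°): centre at ρ to the left, rotate +115.3° → (13.6965, 3.2237, 148.2000°)
turn_right(38.8°): centre at ρ to the right, rotate −38.8° → (12.7266, 4.4301, 109.4000°)

(12.7266, 4.4301, 109.4000°)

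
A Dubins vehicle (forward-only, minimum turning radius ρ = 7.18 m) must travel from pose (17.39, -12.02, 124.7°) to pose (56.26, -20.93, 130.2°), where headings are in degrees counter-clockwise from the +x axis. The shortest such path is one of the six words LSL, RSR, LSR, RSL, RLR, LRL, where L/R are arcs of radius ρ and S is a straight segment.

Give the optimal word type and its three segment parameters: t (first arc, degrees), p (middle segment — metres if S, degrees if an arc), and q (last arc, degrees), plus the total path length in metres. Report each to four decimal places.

RSL: t = 183.4723°, p = 29.3255 m, q = 188.9723°, L = 75.9982 m

Let ψ = atan2(Δy, Δx) = atan2(-8.91, 38.87) = -12.9106° be the start→goal bearing.
Normalize: d = |goal − start| / ρ = 39.878127/7.18 = 5.554057, α = (θ_start − ψ) mod 360° = 137.6106° = 2.401758 rad, β = (θ_goal − ψ) mod 360° = 143.1106° = 2.497751 rad.
Common terms: sin α = 0.674166, cos α = -0.738580, sin β = 0.600272, cos β = -0.799796, cos(α−β) = 0.995396, d² = 30.847545. Work in radians in the unit-radius frame; every candidate has L = ρ·(t + p + q).
LSL: p² = 2 + d² − 2cos(α−β) + 2d(sin α − sin β) = 31.677570; p = √p² = 5.628283; φ = atan2(cos β − cos α, d + sin α − sin β) = -0.010877 rad; t = (φ − α) mod 2π = 3.870550 rad, q = (β − φ) mod 2π = 2.508628 rad → L = 7.18·(3.870550 + 5.628283 + 2.508628) = 7.18·12.007462 = 86.213574 m
RSR: p² = 2 + d² − 2cos(α−β) + 2d(sin β − sin α) = 30.035936; p = √p² = 5.480505; φ = atan2(cos α − cos β, d − sin α + sin β) = 0.011170 rad; t = (α − φ) mod 2π = 2.390588 rad, q = (φ − β) mod 2π = 3.796604 rad → L = 7.18·(2.390588 + 5.480505 + 3.796604) = 7.18·11.667697 = 83.774066 m
LSR: p² = d² − 2 + 2cos(α−β) + 2d(sin α + sin β) = 44.994934; p = √p² = 6.707826; φ = atan2(−cos α − cos β, d + sin α + sin β) − atan2(−2, p) = 0.511355 rad; t = (φ − α) mod 2π = 4.392782 rad, q = (φ − β) mod 2π = 4.296789 rad → L = 7.18·(4.392782 + 6.707826 + 4.296789) = 7.18·15.397398 = 110.553318 m
RSL: p² = d² − 2 + 2cos(α−β) − 2d(sin α + sin β) = 16.681741; p = √p² = 4.084329; φ = atan2(cos α + cos β, d − sin α − sin β) − atan2(2, p) = -0.800437 rad; t = (α − φ) mod 2π = 3.202196 rad, q = (β − φ) mod 2π = 3.298189 rad → L = 7.18·(3.202196 + 4.084329 + 3.298189) = 7.18·10.584713 = 75.998240 m
RLR: c = (6 − d² + 2cos(α−β) + 2d(sin α − sin β))/8 = -2.754492, |c| > 1 → infeasible
LRL: c = (6 − d² + 2cos(α−β) − 2d(sin α − sin β))/8 = -2.959696, |c| > 1 → infeasible
Shortest: RSL with L = 75.998240 m ≈ 75.9982 m
Convert RSL to answer units (arcs ×180/π): t = 3.202196·180/π = 183.4723°, p = ρ·p = 7.18·4.084329 = 29.3255 m, q = 3.298189·180/π = 188.9723°, L = 75.9982 m.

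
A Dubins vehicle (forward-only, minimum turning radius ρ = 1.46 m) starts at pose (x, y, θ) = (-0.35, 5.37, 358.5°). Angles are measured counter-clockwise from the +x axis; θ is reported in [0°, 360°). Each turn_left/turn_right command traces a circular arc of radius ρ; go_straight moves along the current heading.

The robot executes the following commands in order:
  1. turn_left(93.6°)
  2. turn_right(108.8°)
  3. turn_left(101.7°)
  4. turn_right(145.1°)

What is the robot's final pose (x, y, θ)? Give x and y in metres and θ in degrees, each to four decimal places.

set_pose: (x, y, θ) = (-0.3500, 5.3700, 358.5000°), ρ = 1.46
turn_left(93.6°): centre at ρ to the left, rotate +93.6° → (1.1472, 6.8830, 452.1000° ≡ 92.1000°)
turn_right(108.8°): centre at ρ to the right, rotate −108.8° → (3.0258, 8.3349, -16.7000° ≡ 343.3000°)
turn_left(101.7°): centre at ρ to the left, rotate +101.7° → (4.8998, 9.6061, 445.0000° ≡ 85.0000°)
turn_right(145.1°): centre at ρ to the right, rotate −145.1° → (7.6199, 10.2066, -60.1000° ≡ 299.9000°)

(7.6199, 10.2066, 299.9000°)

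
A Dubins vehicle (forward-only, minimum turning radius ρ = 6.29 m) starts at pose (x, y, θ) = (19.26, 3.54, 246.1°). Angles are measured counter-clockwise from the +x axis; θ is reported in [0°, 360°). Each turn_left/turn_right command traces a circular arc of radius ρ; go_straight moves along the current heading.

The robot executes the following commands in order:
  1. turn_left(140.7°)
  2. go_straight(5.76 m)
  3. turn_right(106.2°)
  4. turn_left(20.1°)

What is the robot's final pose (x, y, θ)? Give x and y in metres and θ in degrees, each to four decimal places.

set_pose: (x, y, θ) = (19.2600, 3.5400, 246.1000°), ρ = 6.29
turn_left(140.7°): centre at ρ to the left, rotate +140.7° → (27.8467, -4.6227, 386.8000° ≡ 26.8000°)
go_straight(5.76): x += 5.76·cos θ, y += 5.76·sin θ → (32.9880, -2.0257, 26.8000°)
turn_right(106.2°): centre at ρ to the right, rotate −106.2° → (42.0067, -6.4830, -79.4000° ≡ 280.6000°)
turn_left(20.1°): centre at ρ to the left, rotate +20.1° → (42.7808, -8.5372, 300.7000°)

(42.7808, -8.5372, 300.7000°)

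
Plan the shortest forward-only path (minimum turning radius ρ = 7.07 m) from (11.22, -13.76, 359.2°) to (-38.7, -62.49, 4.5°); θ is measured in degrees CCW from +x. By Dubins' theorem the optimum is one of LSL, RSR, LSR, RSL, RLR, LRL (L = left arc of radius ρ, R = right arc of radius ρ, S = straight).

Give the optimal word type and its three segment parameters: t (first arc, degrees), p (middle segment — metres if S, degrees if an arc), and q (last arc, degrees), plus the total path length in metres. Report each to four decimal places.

RSL: t = 158.0840°, p = 59.4628 m, q = 163.3840°, L = 99.1303 m

Let ψ = atan2(Δy, Δx) = atan2(-48.73, -49.92) = -135.6911° be the start→goal bearing.
Normalize: d = |goal − start| / ρ = 69.761159/7.07 = 9.867208, α = (θ_start − ψ) mod 360° = 134.8911° = 2.354294 rad, β = (θ_goal − ψ) mod 360° = 140.1911° = 2.446797 rad.
Common terms: sin α = 0.708449, cos α = -0.705762, sin β = 0.640229, cos β = -0.768184, cos(α−β) = 0.995725, d² = 97.361789. Work in radians in the unit-radius frame; every candidate has L = ρ·(t + p + q).
LSL: p² = 2 + d² − 2cos(α−β) + 2d(sin α − sin β) = 98.716631; p = √p² = 9.935624; φ = atan2(cos β − cos α, d + sin α − sin β) = -0.006283 rad; t = (φ − α) mod 2π = 3.922608 rad, q = (β − φ) mod 2π = 2.453079 rad → L = 7.07·(3.922608 + 9.935624 + 2.453079) = 7.07·16.311312 = 115.320976 m
RSR: p² = 2 + d² − 2cos(α−β) + 2d(sin β − sin α) = 96.024049; p = √p² = 9.799186; φ = atan2(cos α − cos β, d − sin α + sin β) = 0.006370 rad; t = (α − φ) mod 2π = 2.347924 rad, q = (φ − β) mod 2π = 3.842759 rad → L = 7.07·(2.347924 + 9.799186 + 3.842759) = 7.07·15.989869 = 113.048374 m
LSR: p² = d² − 2 + 2cos(α−β) + 2d(sin α + sin β) = 123.968612; p = √p² = 11.134119; φ = atan2(−cos α − cos β, d + sin α + sin β) − atan2(−2, p) = 0.308400 rad; t = (φ − α) mod 2π = 4.237291 rad, q = (φ − β) mod 2π = 4.144789 rad → L = 7.07·(4.237291 + 11.134119 + 4.144789) = 7.07·19.516199 = 137.979525 m
RSL: p² = d² − 2 + 2cos(α−β) − 2d(sin α + sin β) = 70.737865; p = √p² = 8.410581; φ = atan2(cos α + cos β, d − sin α − sin β) − atan2(2, p) = -0.404792 rad; t = (α − φ) mod 2π = 2.759086 rad, q = (β − φ) mod 2π = 2.851588 rad → L = 7.07·(2.759086 + 8.410581 + 2.851588) = 7.07·14.021254 = 99.130268 m
RLR: c = (6 − d² + 2cos(α−β) + 2d(sin α − sin β))/8 = -11.003006, |c| > 1 → infeasible
LRL: c = (6 − d² + 2cos(α−β) − 2d(sin α − sin β))/8 = -11.339579, |c| > 1 → infeasible
Shortest: RSL with L = 99.130268 m ≈ 99.1303 m
Convert RSL to answer units (arcs ×180/π): t = 2.759086·180/π = 158.0840°, p = ρ·p = 7.07·8.410581 = 59.4628 m, q = 2.851588·180/π = 163.3840°, L = 99.1303 m.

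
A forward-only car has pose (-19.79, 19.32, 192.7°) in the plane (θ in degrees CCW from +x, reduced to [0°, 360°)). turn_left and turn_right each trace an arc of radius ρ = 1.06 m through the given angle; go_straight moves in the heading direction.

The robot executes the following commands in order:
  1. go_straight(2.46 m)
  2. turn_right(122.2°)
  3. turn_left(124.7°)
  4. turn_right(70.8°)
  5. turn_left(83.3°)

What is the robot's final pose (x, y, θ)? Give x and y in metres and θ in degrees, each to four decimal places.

(-27.2191, 22.3075, 207.7000°)

set_pose: (x, y, θ) = (-19.7900, 19.3200, 192.7000°), ρ = 1.06
go_straight(2.46): x += 2.46·cos θ, y += 2.46·sin θ → (-22.1898, 18.7792, 192.7000°)
turn_right(122.2°): centre at ρ to the right, rotate −122.2° → (-23.4221, 20.1671, 70.5000°)
turn_left(124.7°): centre at ρ to the left, rotate +124.7° → (-24.6992, 21.5438, 195.2000°)
turn_right(70.8°): centre at ρ to the right, rotate −70.8° → (-25.8517, 21.9679, 124.4000°)
turn_left(83.3°): centre at ρ to the left, rotate +83.3° → (-27.2191, 22.3075, 207.7000°)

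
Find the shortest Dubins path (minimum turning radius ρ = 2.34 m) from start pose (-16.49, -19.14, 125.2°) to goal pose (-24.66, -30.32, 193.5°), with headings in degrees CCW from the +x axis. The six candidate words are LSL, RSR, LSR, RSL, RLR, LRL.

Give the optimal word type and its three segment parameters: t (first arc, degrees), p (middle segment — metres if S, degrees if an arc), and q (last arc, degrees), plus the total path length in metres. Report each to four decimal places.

Let ψ = atan2(Δy, Δx) = atan2(-11.18, -8.17) = -126.1582° be the start→goal bearing.
Normalize: d = |goal − start| / ρ = 13.847068/2.34 = 5.917551, α = (θ_start − ψ) mod 360° = 251.3582° = 4.387028 rad, β = (θ_goal − ψ) mod 360° = 319.6582° = 5.579088 rad.
Common terms: sin α = -0.947535, cos α = -0.319651, sin β = -0.647346, cos β = 0.762196, cos(α−β) = 0.369747, d² = 35.017404. Work in radians in the unit-radius frame; every candidate has L = ρ·(t + p + q).
LSL: p² = 2 + d² − 2cos(α−β) + 2d(sin α − sin β) = 32.725142; p = √p² = 5.720589; φ = atan2(cos β − cos α, d + sin α − sin β) = 0.190260 rad; t = (φ − α) mod 2π = 2.086418 rad, q = (β − φ) mod 2π = 5.388827 rad → L = 2.34·(2.086418 + 5.720589 + 5.388827) = 2.34·13.195834 = 30.878253 m
RSR: p² = 2 + d² − 2cos(α−β) + 2d(sin β − sin α) = 39.830680; p = √p² = 6.311155; φ = atan2(cos α − cos β, d − sin α + sin β) = -0.172269 rad; t = (α − φ) mod 2π = 4.559297 rad, q = (φ − β) mod 2π = 0.531828 rad → L = 2.34·(4.559297 + 6.311155 + 0.531828) = 2.34·11.402281 = 26.681337 m
LSR: p² = d² − 2 + 2cos(α−β) + 2d(sin α + sin β) = 14.881313; p = √p² = 3.857631; φ = atan2(−cos α − cos β, d + sin α + sin β) − atan2(−2, p) = 0.376278 rad; t = (φ − α) mod 2π = 2.272436 rad, q = (φ − β) mod 2π = 1.080376 rad → L = 2.34·(2.272436 + 3.857631 + 1.080376) = 2.34·7.210442 = 16.872435 m
RSL: p² = d² − 2 + 2cos(α−β) − 2d(sin α + sin β) = 52.632483; p = √p² = 7.254825; φ = atan2(cos α + cos β, d − sin α − sin β) − atan2(2, p) = -0.210157 rad; t = (α − φ) mod 2π = 4.597185 rad, q = (β − φ) mod 2π = 5.789244 rad → L = 2.34·(4.597185 + 7.254825 + 5.789244) = 2.34·17.641254 = 41.280534 m
RLR: c = (6 − d² + 2cos(α−β) + 2d(sin α − sin β))/8 = -3.978835, |c| > 1 → infeasible
LRL: c = (6 − d² + 2cos(α−β) − 2d(sin α − sin β))/8 = -3.090643, |c| > 1 → infeasible
Shortest: LSR with L = 16.872435 m ≈ 16.8724 m
Convert LSR to answer units (arcs ×180/π): t = 2.272436·180/π = 130.2010°, p = ρ·p = 2.34·3.857631 = 9.0269 m, q = 1.080376·180/π = 61.9010°, L = 16.8724 m.

LSR: t = 130.2010°, p = 9.0269 m, q = 61.9010°, L = 16.8724 m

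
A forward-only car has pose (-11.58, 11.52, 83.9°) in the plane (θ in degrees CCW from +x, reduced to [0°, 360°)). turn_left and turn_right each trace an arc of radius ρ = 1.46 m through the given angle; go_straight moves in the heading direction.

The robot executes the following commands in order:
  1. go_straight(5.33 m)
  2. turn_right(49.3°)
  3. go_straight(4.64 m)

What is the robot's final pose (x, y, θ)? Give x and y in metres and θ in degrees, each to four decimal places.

(-6.5716, 20.5012, 34.6000°)

set_pose: (x, y, θ) = (-11.5800, 11.5200, 83.9000°), ρ = 1.46
go_straight(5.33): x += 5.33·cos θ, y += 5.33·sin θ → (-11.0136, 16.8198, 83.9000°)
turn_right(49.3°): centre at ρ to the right, rotate −49.3° → (-10.3909, 17.8665, 34.6000°)
go_straight(4.64): x += 4.64·cos θ, y += 4.64·sin θ → (-6.5716, 20.5012, 34.6000°)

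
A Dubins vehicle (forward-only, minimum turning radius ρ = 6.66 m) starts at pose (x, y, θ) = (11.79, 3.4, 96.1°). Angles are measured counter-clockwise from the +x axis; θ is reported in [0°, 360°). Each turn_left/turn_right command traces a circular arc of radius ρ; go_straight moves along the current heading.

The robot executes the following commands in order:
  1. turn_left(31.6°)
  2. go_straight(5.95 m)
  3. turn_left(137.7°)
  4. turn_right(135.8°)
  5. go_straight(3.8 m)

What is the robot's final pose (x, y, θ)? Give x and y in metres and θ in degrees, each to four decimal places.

set_pose: (x, y, θ) = (11.7900, 3.4000, 96.1000°), ρ = 6.66
turn_left(31.6°): centre at ρ to the left, rotate +31.6° → (10.4373, 6.7651, 127.7000°)
go_straight(5.95): x += 5.95·cos θ, y += 5.95·sin θ → (6.7987, 11.4728, 127.7000°)
turn_left(137.7°): centre at ρ to the left, rotate +137.7° → (-5.1094, 7.9342, 265.4000°)
turn_right(135.8°): centre at ρ to the right, rotate −135.8° → (-16.8796, 4.2231, 129.6000°)
go_straight(3.8): x += 3.8·cos θ, y += 3.8·sin θ → (-19.3018, 7.1510, 129.6000°)

(-19.3018, 7.1510, 129.6000°)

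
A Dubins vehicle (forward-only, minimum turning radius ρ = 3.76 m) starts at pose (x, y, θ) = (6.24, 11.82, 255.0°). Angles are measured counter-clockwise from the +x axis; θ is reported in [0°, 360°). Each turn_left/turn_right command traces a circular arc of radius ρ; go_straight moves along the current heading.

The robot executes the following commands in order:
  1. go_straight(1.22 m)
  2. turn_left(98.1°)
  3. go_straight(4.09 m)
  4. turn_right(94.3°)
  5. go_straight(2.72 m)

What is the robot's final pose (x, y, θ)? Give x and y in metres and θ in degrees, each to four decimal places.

set_pose: (x, y, θ) = (6.2400, 11.8200, 255.0000°), ρ = 3.76
go_straight(1.22): x += 1.22·cos θ, y += 1.22·sin θ → (5.9242, 10.6416, 255.0000°)
turn_left(98.1°): centre at ρ to the left, rotate +98.1° → (9.1044, 5.9356, 353.1000°)
go_straight(4.09): x += 4.09·cos θ, y += 4.09·sin θ → (13.1648, 5.4443, 353.1000°)
turn_right(94.3°): centre at ρ to the right, rotate −94.3° → (16.4015, 0.9812, 258.8000°)
go_straight(2.72): x += 2.72·cos θ, y += 2.72·sin θ → (15.8731, -1.6870, 258.8000°)

(15.8731, -1.6870, 258.8000°)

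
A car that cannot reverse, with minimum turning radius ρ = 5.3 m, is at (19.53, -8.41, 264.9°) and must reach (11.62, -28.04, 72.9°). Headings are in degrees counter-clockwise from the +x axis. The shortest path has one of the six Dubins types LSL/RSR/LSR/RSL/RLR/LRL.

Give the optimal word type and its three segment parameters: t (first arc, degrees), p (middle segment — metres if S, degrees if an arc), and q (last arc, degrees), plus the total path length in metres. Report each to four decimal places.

Let ψ = atan2(Δy, Δx) = atan2(-19.63, -7.91) = -111.9472° be the start→goal bearing.
Normalize: d = |goal − start| / ρ = 21.163766/5.3 = 3.993163, α = (θ_start − ψ) mod 360° = 16.8472° = 0.294039 rad, β = (θ_goal − ψ) mod 360° = 184.8472° = 3.226192 rad.
Common terms: sin α = 0.289820, cos α = 0.957081, sin β = -0.084499, cos β = -0.996424, cos(α−β) = -0.978148, d² = 15.945354. Work in radians in the unit-radius frame; every candidate has L = ρ·(t + p + q).
LSL: p² = 2 + d² − 2cos(α−β) + 2d(sin α − sin β) = 22.891084; p = √p² = 4.784463; φ = atan2(cos β − cos α, d + sin α − sin β) = -0.420593 rad; t = (φ − α) mod 2π = 5.568553 rad, q = (β − φ) mod 2π = 3.646785 rad → L = 5.3·(5.568553 + 4.784463 + 3.646785) = 5.3·13.999801 = 74.198946 m
RSR: p² = 2 + d² − 2cos(α−β) + 2d(sin β − sin α) = 16.912215; p = √p² = 4.112446; φ = atan2(cos α − cos β, d − sin α + sin β) = 0.494990 rad; t = (α − φ) mod 2π = 6.082235 rad, q = (φ − β) mod 2π = 3.551983 rad → L = 5.3·(6.082235 + 4.112446 + 3.551983) = 5.3·13.746664 = 72.857318 m
LSR: p² = d² − 2 + 2cos(α−β) + 2d(sin α + sin β) = 13.628825; p = √p² = 3.691724; φ = atan2(−cos α − cos β, d + sin α + sin β) − atan2(−2, p) = 0.505859 rad; t = (φ − α) mod 2π = 0.211820 rad, q = (φ − β) mod 2π = 3.562852 rad → L = 5.3·(0.211820 + 3.691724 + 3.562852) = 5.3·7.466396 = 39.571901 m
RSL: p² = d² − 2 + 2cos(α−β) − 2d(sin α + sin β) = 10.349294; p = √p² = 3.217032; φ = atan2(cos α + cos β, d − sin α − sin β) − atan2(2, p) = -0.566602 rad; t = (α − φ) mod 2π = 0.860642 rad, q = (β − φ) mod 2π = 3.792795 rad → L = 5.3·(0.860642 + 3.217032 + 3.792795) = 5.3·7.870468 = 41.713481 m
RLR: c = (6 − d² + 2cos(α−β) + 2d(sin α − sin β))/8 = -1.114027, |c| > 1 → infeasible
LRL: c = (6 − d² + 2cos(α−β) − 2d(sin α − sin β))/8 = -1.861385, |c| > 1 → infeasible
Shortest: LSR with L = 39.571901 m ≈ 39.5719 m
Convert LSR to answer units (arcs ×180/π): t = 0.211820·180/π = 12.1364°, p = ρ·p = 5.3·3.691724 = 19.5661 m, q = 3.562852·180/π = 204.1364°, L = 39.5719 m.

LSR: t = 12.1364°, p = 19.5661 m, q = 204.1364°, L = 39.5719 m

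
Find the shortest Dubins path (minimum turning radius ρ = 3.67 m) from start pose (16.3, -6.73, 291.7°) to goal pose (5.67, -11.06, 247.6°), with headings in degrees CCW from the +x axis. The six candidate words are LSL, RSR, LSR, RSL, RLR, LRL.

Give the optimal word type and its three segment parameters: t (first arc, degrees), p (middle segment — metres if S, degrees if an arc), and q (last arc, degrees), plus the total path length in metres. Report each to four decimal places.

Let ψ = atan2(Δy, Δx) = atan2(-4.33, -10.63) = -157.8371° be the start→goal bearing.
Normalize: d = |goal − start| / ρ = 11.478057/3.67 = 3.127536, α = (θ_start − ψ) mod 360° = 89.5371° = 1.562717 rad, β = (θ_goal − ψ) mod 360° = 45.4371° = 0.793027 rad.
Common terms: sin α = 0.999967, cos α = 0.008079, sin β = 0.712480, cos β = 0.701692, cos(α−β) = 0.718126, d² = 9.781482. Work in radians in the unit-radius frame; every candidate has L = ρ·(t + p + q).
LSL: p² = 2 + d² − 2cos(α−β) + 2d(sin α − sin β) = 12.143482; p = √p² = 3.484750; φ = atan2(cos β − cos α, d + sin α − sin β) = 0.200381 rad; t = (φ − α) mod 2π = 4.920849 rad, q = (β − φ) mod 2π = 0.592646 rad → L = 3.67·(4.920849 + 3.484750 + 0.592646) = 3.67·8.998245 = 33.023559 m
RSR: p² = 2 + d² − 2cos(α−β) + 2d(sin β − sin α) = 8.546977; p = √p² = 2.923521; φ = atan2(cos α − cos β, d − sin α + sin β) = -0.239537 rad; t = (α − φ) mod 2π = 1.802253 rad, q = (φ − β) mod 2π = 5.250622 rad → L = 3.67·(1.802253 + 2.923521 + 5.250622) = 3.67·9.976397 = 36.613376 m
LSR: p² = d² − 2 + 2cos(α−β) + 2d(sin α + sin β) = 19.929218; p = √p² = 4.464215; φ = atan2(−cos α − cos β, d + sin α + sin β) − atan2(−2, p) = 0.275586 rad; t = (φ − α) mod 2π = 4.996054 rad, q = (φ − β) mod 2π = 5.765744 rad → L = 3.67·(4.996054 + 4.464215 + 5.765744) = 3.67·15.226014 = 55.879471 m
RSL: p² = d² − 2 + 2cos(α−β) − 2d(sin α + sin β) = -1.493749 < 0 → infeasible
RLR: c = (6 − d² + 2cos(α−β) + 2d(sin α − sin β))/8 = -0.068372; p = 2π − arccos c = 4.643963 rad; φ = atan2(cos α − cos β, d − sin α + sin β) = -0.239537 rad; t = (α − φ + p/2) mod 2π = 4.124235 rad, q = (α − β − t + p) mod 2π = 1.289419 rad → L = 3.67·(4.124235 + 4.643963 + 1.289419) = 3.67·10.057617 = 36.911455 m
LRL: c = (6 − d² + 2cos(α−β) − 2d(sin α − sin β))/8 = -0.517935; p = 2π − arccos c = 4.167954 rad; φ = atan2(cos β − cos α, d + sin α − sin β) = 0.200381 rad; t = (φ − α + p/2) mod 2π = 0.721641 rad, q = (β − α − t + p) mod 2π = 2.676623 rad → L = 3.67·(0.721641 + 4.167954 + 2.676623) = 3.67·7.566217 = 27.768016 m
Shortest: LRL with L = 27.768016 m ≈ 27.7680 m
Convert LRL to answer units (arcs ×180/π): t = 0.721641·180/π = 41.3470°, p = 4.167954·180/π = 238.8061°, q = 2.676623·180/π = 153.3592°, L = 27.7680 m.

LRL: t = 41.3470°, p = 238.8061°, q = 153.3592°, L = 27.7680 m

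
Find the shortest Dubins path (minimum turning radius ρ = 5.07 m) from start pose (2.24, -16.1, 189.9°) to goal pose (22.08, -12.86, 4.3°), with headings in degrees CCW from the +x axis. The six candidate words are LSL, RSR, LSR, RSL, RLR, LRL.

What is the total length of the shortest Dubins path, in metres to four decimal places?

Let ψ = atan2(Δy, Δx) = atan2(3.24, 19.84) = 9.2749° be the start→goal bearing.
Normalize: d = |goal − start| / ρ = 20.102816/5.07 = 3.965052, α = (θ_start − ψ) mod 360° = 180.6251° = 3.152503 rad, β = (θ_goal − ψ) mod 360° = 355.0251° = 6.196357 rad.
Common terms: sin α = -0.010910, cos α = -0.999940, sin β = -0.086719, cos β = 0.996233, cos(α−β) = -0.995227, d² = 15.721641. Work in radians in the unit-radius frame; every candidate has L = ρ·(t + p + q).
LSL: p² = 2 + d² − 2cos(α−β) + 2d(sin α − sin β) = 20.313272; p = √p² = 4.507025; φ = atan2(cos β − cos α, d + sin α − sin β) = 0.458834 rad; t = (φ − α) mod 2π = 3.589516 rad, q = (β − φ) mod 2π = 5.737523 rad → L = 5.07·(3.589516 + 4.507025 + 5.737523) = 5.07·13.834064 = 70.138706 m
RSR: p² = 2 + d² − 2cos(α−β) + 2d(sin β − sin α) = 19.110919; p = √p² = 4.371604; φ = atan2(cos α − cos β, d − sin α + sin β) = -0.474195 rad; t = (α − φ) mod 2π = 3.626698 rad, q = (φ − β) mod 2π = 5.895818 rad → L = 5.07·(3.626698 + 4.371604 + 5.895818) = 5.07·13.894120 = 70.443189 m
LSR: p² = d² − 2 + 2cos(α−β) + 2d(sin α + sin β) = 10.956976; p = √p² = 3.310132; φ = atan2(−cos α − cos β, d + sin α + sin β) − atan2(−2, p) = 0.544465 rad; t = (φ − α) mod 2π = 3.675147 rad, q = (φ − β) mod 2π = 0.631293 rad → L = 5.07·(3.675147 + 3.310132 + 0.631293) = 5.07·7.616573 = 38.616024 m
RSL: p² = d² − 2 + 2cos(α−β) − 2d(sin α + sin β) = 12.505395; p = √p² = 3.536297; φ = atan2(cos α + cos β, d − sin α − sin β) − atan2(2, p) = -0.515626 rad; t = (α − φ) mod 2π = 3.668129 rad, q = (β − φ) mod 2π = 0.428798 rad → L = 5.07·(3.668129 + 3.536297 + 0.428798) = 5.07·7.633223 = 38.700443 m
RLR: c = (6 − d² + 2cos(α−β) + 2d(sin α − sin β))/8 = -1.388865, |c| > 1 → infeasible
LRL: c = (6 − d² + 2cos(α−β) − 2d(sin α − sin β))/8 = -1.539159, |c| > 1 → infeasible
Shortest: LSR with L = 38.616024 m ≈ 38.6160 m

38.6160 m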